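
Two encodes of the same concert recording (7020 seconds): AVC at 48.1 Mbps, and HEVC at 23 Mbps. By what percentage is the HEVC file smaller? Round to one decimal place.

52.2%

AVC: 48.100 Mbps × 7020 s = 337662.0 Mb = 42.208 GB.
HEVC: 23.000 Mbps × 7020 s = 161460.0 Mb = 20.183 GB.
Reduction: (1 − 20.183/42.208) × 100 = 52.18%.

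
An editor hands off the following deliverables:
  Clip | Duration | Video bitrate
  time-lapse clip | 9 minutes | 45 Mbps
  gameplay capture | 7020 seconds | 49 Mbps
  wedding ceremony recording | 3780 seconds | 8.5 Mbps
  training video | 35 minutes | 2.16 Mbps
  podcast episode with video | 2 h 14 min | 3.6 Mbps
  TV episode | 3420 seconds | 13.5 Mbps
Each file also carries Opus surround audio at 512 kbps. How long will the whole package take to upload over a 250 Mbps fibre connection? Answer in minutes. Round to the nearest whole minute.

Audio: 512 kbps = 0.512 Mbps.
time-lapse clip: 45.512 Mbps × 540 s = 24576.5 Mb
gameplay capture: 49.512 Mbps × 7020 s = 347574.2 Mb
wedding ceremony recording: 9.012 Mbps × 3780 s = 34065.4 Mb
training video: 2.672 Mbps × 2100 s = 5611.2 Mb
podcast episode with video: 4.112 Mbps × 8040 s = 33060.5 Mb
TV episode: 14.012 Mbps × 3420 s = 47921.0 Mb
Total: 492808.8 Mb = 61601.1 MB.
At 250 Mbps: 492808.8 / 250 = 1971 s ≈ 32.9 minutes.

33 minutes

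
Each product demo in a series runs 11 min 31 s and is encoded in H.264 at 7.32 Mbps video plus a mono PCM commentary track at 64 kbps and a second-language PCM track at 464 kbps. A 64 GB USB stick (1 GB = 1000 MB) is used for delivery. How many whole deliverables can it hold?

11 min 31 s = 691 s
Audio total: 64 + 464 = 528 kbps = 0.528 Mbps.
Total bitrate: 7.848 Mbps.
Per item: 7.848 Mbps × 691 s = 5,423 Mb = 677.9 MB.
Capacity: 64 GB = 512,000 Mb; 94.41 items → 94 complete.

94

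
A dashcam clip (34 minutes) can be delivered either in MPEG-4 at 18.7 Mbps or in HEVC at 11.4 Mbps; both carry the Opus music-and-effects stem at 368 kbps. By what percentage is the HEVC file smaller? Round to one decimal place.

38.3%

34 min = 2040 s
Audio: 368 kbps = 0.368 Mbps.
MPEG-4: 19.068 Mbps × 2040 s = 38898.7 Mb = 4.528 GiB.
HEVC: 11.768 Mbps × 2040 s = 24006.7 Mb = 2.795 GiB.
Reduction: (1 − 2.795/4.528) × 100 = 38.28%.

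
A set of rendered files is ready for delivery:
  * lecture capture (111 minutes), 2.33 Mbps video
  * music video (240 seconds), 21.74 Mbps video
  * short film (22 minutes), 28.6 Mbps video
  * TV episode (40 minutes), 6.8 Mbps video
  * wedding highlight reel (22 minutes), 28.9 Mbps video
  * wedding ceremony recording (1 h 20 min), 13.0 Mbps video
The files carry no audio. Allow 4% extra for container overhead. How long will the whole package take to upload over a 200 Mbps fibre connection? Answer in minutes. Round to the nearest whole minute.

lecture capture: 2.330 Mbps × 6660 s × 1.04 = 16138.5 Mb
music video: 21.740 Mbps × 240 s × 1.04 = 5426.3 Mb
short film: 28.600 Mbps × 1320 s × 1.04 = 39262.1 Mb
TV episode: 6.800 Mbps × 2400 s × 1.04 = 16972.8 Mb
wedding highlight reel: 28.900 Mbps × 1320 s × 1.04 = 39673.9 Mb
wedding ceremony recording: 13.000 Mbps × 4800 s × 1.04 = 64896.0 Mb
Total: 182369.6 Mb = 22796.2 MB.
At 200 Mbps: 182369.6 / 200 = 912 s ≈ 15.2 minutes.

15 minutes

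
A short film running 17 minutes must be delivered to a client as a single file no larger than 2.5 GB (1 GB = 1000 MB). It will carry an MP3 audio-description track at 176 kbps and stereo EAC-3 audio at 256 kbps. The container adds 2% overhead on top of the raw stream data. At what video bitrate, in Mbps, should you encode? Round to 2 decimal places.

18.79 Mbps

Budget: 2.5 GB = 20000.0 Mb.
Stream payload after overhead: 20000.0 / 1.02 = 19607.8 Mb.
17 min = 1020 s
Total bitrate budget: 19607.8 Mb / 1020 s = 19.223 Mbps.
Audio total: 176 + 256 = 432 kbps = 0.432 Mbps.
Video: 19.223 − 0.432 = 18.791 Mbps.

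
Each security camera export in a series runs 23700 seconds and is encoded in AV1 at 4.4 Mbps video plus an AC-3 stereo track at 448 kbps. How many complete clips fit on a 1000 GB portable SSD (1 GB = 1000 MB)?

69

Audio: 448 kbps = 0.448 Mbps.
Total bitrate: 4.848 Mbps.
Per item: 4.848 Mbps × 23700 s = 114,898 Mb = 14,362 MB.
Capacity: 1000 GB = 8,000,000 Mb; 69.63 items → 69 complete.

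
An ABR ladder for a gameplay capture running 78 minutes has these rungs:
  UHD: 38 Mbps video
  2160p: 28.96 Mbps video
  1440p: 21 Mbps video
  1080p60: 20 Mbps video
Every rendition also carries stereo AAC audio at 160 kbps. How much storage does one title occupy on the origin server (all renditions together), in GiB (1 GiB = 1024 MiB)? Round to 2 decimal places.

78 min = 4680 s
Audio: 160 kbps = 0.160 Mbps.
Sum of rendition bitrates: (38+0.160) + (28.96+0.160) + (21+0.160) + (20+0.160) = 108.600 Mbps.
× 4680 s = 508,248 Mb = 63,531 MB = 59.17 GiB.

59.17 GiB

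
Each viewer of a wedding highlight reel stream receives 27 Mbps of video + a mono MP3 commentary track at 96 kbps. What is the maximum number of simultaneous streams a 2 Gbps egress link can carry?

73

Audio: 96 kbps = 0.096 Mbps.
Per-viewer media rate: 27.096 Mbps.
2 Gbps = 2,000 Mbps; 2,000 / 27.096 = 73.81 → 73 viewers.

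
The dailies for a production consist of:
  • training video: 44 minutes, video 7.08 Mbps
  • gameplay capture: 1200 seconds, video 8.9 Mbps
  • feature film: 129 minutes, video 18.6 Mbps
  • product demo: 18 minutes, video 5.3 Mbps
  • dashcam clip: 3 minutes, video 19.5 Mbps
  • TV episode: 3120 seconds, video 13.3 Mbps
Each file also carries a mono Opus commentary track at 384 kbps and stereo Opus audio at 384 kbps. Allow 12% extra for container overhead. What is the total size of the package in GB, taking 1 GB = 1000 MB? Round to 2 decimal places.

33.09 GB

Audio total: 384 + 384 = 768 kbps = 0.768 Mbps.
training video: 7.848 Mbps × 2640 s × 1.12 = 23205.0 Mb
gameplay capture: 9.668 Mbps × 1200 s × 1.12 = 12993.8 Mb
feature film: 19.368 Mbps × 7740 s × 1.12 = 167897.3 Mb
product demo: 6.068 Mbps × 1080 s × 1.12 = 7339.9 Mb
dashcam clip: 20.268 Mbps × 180 s × 1.12 = 4086.0 Mb
TV episode: 14.068 Mbps × 3120 s × 1.12 = 49159.2 Mb
Total: 264681.2 Mb = 33085.1 MB.
= 33.09 GB.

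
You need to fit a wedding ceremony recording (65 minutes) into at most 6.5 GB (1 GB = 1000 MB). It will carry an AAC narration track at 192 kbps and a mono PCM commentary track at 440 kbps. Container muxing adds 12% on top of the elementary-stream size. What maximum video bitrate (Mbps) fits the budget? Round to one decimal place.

11.3 Mbps

Budget: 6.5 GB = 52000.0 Mb.
Stream payload after overhead: 52000.0 / 1.12 = 46428.6 Mb.
65 min = 3900 s
Total bitrate budget: 46428.6 Mb / 3900 s = 11.905 Mbps.
Audio total: 192 + 440 = 632 kbps = 0.632 Mbps.
Video: 11.905 − 0.632 = 11.273 Mbps.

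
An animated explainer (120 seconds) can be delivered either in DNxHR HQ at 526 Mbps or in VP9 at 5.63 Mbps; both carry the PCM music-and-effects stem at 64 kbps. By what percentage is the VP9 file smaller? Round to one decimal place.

98.9%

Audio: 64 kbps = 0.064 Mbps.
DNxHR HQ: 526.064 Mbps × 120 s = 63127.7 Mb = 7.891 GB.
VP9: 5.694 Mbps × 120 s = 683.3 Mb = 0.085 GB.
Reduction: (1 − 0.085/7.891) × 100 = 98.92%.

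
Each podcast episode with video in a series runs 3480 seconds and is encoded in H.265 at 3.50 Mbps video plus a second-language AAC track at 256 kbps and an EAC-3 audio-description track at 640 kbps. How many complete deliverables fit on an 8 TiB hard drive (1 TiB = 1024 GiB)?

4599

Audio total: 256 + 640 = 896 kbps = 0.896 Mbps.
Total bitrate: 4.396 Mbps.
Per item: 4.396 Mbps × 3480 s = 15,298 Mb = 1,912 MB.
Capacity: 8 TiB = 70,368,744 Mb; 4599.84 items → 4599 complete.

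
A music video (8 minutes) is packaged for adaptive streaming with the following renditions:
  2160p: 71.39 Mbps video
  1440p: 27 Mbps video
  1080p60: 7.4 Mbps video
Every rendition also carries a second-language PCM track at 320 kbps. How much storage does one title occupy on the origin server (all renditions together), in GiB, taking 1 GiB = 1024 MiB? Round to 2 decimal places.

5.97 GiB

8 min = 480 s
Audio: 320 kbps = 0.320 Mbps.
Sum of rendition bitrates: (71.39+0.320) + (27+0.320) + (7.4+0.320) = 106.750 Mbps.
× 480 s = 51,240 Mb = 6,405 MB = 5.965 GiB.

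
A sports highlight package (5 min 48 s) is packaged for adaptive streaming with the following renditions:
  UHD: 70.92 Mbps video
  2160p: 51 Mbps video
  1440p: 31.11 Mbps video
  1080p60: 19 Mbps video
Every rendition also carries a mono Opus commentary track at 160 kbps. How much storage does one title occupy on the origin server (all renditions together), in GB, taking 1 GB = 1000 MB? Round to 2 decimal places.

7.51 GB

5 min 48 s = 348 s
Audio: 160 kbps = 0.160 Mbps.
Sum of rendition bitrates: (70.92+0.160) + (51+0.160) + (31.11+0.160) + (19+0.160) = 172.670 Mbps.
× 348 s = 60,089 Mb = 7,511 MB = 7.511 GB.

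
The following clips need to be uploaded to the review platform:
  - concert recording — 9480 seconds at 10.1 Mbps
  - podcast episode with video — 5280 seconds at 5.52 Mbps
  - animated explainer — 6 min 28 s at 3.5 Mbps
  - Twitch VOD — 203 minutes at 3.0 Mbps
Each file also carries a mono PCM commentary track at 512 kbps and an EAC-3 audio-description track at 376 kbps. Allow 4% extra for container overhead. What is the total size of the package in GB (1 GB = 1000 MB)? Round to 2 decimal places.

24.32 GB

Audio total: 512 + 376 = 888 kbps = 0.888 Mbps.
concert recording: 10.988 Mbps × 9480 s × 1.04 = 108332.9 Mb
podcast episode with video: 6.408 Mbps × 5280 s × 1.04 = 35187.6 Mb
animated explainer: 4.388 Mbps × 388 s × 1.04 = 1770.6 Mb
Twitch VOD: 3.888 Mbps × 12180 s × 1.04 = 49250.1 Mb
Total: 194541.2 Mb = 24317.7 MB.
= 24.32 GB.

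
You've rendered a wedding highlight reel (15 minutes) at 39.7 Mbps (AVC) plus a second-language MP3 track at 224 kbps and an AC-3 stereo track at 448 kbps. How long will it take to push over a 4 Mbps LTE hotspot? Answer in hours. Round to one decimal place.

15 min = 900 s
Audio total: 224 + 448 = 672 kbps = 0.672 Mbps.
Total bitrate: 40.372 Mbps.
File: 40.372 Mbps × 900 s = 36334.8 Mb.
At 4 Mbps: 36334.8 / 4 = 9083.7 s ≈ 2.52 hours.

2.5 hours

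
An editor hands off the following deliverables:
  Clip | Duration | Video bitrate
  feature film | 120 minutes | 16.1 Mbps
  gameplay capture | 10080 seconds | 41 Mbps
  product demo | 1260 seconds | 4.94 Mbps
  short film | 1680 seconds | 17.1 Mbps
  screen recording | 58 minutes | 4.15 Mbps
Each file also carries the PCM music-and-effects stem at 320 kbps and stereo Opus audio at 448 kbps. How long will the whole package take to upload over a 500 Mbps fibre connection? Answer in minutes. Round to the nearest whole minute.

Audio total: 320 + 448 = 768 kbps = 0.768 Mbps.
feature film: 16.868 Mbps × 7200 s = 121449.6 Mb
gameplay capture: 41.768 Mbps × 10080 s = 421021.4 Mb
product demo: 5.708 Mbps × 1260 s = 7192.1 Mb
short film: 17.868 Mbps × 1680 s = 30018.2 Mb
screen recording: 4.918 Mbps × 3480 s = 17114.6 Mb
Total: 596796.0 Mb = 74599.5 MB.
At 500 Mbps: 596796.0 / 500 = 1194 s ≈ 19.9 minutes.

20 minutes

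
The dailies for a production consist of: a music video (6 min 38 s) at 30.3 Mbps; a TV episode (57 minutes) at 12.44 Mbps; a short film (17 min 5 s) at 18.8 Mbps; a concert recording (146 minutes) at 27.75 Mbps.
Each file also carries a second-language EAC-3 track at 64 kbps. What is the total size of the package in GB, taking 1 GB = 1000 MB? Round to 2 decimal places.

Audio: 64 kbps = 0.064 Mbps.
music video: 30.364 Mbps × 398 s = 12084.9 Mb
TV episode: 12.504 Mbps × 3420 s = 42763.7 Mb
short film: 18.864 Mbps × 1025 s = 19335.6 Mb
concert recording: 27.814 Mbps × 8760 s = 243650.6 Mb
Total: 317834.8 Mb = 39729.3 MB.
= 39.73 GB.

39.73 GB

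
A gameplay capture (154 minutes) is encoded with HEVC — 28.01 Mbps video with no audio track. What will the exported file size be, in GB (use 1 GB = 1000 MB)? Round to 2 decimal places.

154 min = 9240 s
Total bitrate: 28.01 Mbps.
Stream data: 28.010 Mbps × 9240 s = 258812.4 Mb.
258,812 Mb ÷ 8 = 32,352 MB → 32.35 GB.

32.35 GB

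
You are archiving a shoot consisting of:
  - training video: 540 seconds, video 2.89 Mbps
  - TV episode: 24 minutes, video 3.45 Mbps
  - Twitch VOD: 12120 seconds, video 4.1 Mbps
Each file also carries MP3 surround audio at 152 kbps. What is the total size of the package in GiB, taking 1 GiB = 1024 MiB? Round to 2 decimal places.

Audio: 152 kbps = 0.152 Mbps.
training video: 3.042 Mbps × 540 s = 1642.7 Mb
TV episode: 3.602 Mbps × 1440 s = 5186.9 Mb
Twitch VOD: 4.252 Mbps × 12120 s = 51534.2 Mb
Total: 58363.8 Mb = 7295.5 MB.
= 6.794 GiB.

6.79 GiB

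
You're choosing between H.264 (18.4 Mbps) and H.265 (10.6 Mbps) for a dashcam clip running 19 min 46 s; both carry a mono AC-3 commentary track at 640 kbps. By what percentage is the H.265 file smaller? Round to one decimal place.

19 min 46 s = 1186 s
Audio: 640 kbps = 0.640 Mbps.
H.264: 19.040 Mbps × 1186 s = 22581.4 Mb = 2.629 GiB.
H.265: 11.240 Mbps × 1186 s = 13330.6 Mb = 1.552 GiB.
Reduction: (1 − 1.552/2.629) × 100 = 40.97%.

41.0%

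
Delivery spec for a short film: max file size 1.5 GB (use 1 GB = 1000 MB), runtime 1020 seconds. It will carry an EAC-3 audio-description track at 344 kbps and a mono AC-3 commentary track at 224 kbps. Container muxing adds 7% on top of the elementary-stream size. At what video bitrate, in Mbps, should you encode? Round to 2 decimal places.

Budget: 1.5 GB = 12000.0 Mb.
Stream payload after overhead: 12000.0 / 1.07 = 11215.0 Mb.
Total bitrate budget: 11215.0 Mb / 1020 s = 10.995 Mbps.
Audio total: 344 + 224 = 568 kbps = 0.568 Mbps.
Video: 10.995 − 0.568 = 10.427 Mbps.

10.43 Mbps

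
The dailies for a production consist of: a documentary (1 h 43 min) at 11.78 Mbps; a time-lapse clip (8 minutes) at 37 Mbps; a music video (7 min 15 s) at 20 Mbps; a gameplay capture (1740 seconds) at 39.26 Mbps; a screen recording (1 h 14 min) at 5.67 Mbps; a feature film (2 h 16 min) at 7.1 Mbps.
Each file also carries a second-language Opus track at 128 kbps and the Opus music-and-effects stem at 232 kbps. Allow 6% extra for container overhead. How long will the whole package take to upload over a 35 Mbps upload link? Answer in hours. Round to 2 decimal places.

2.17 hours

Audio total: 128 + 232 = 360 kbps = 0.360 Mbps.
documentary: 12.140 Mbps × 6180 s × 1.06 = 79526.7 Mb
time-lapse clip: 37.360 Mbps × 480 s × 1.06 = 19008.8 Mb
music video: 20.360 Mbps × 435 s × 1.06 = 9388.0 Mb
gameplay capture: 39.620 Mbps × 1740 s × 1.06 = 73075.1 Mb
screen recording: 6.030 Mbps × 4440 s × 1.06 = 28379.6 Mb
feature film: 7.460 Mbps × 8160 s × 1.06 = 64526.0 Mb
Total: 273904.2 Mb = 34238.0 MB.
At 35 Mbps: 273904.2 / 35 = 7826 s ≈ 2.17 hours.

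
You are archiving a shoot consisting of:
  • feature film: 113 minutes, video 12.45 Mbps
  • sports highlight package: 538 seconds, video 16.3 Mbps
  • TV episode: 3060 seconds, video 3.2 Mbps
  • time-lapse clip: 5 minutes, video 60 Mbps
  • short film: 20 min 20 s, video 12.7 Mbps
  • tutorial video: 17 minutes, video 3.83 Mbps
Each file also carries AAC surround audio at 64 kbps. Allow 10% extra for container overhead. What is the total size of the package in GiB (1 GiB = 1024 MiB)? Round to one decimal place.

Audio: 64 kbps = 0.064 Mbps.
feature film: 12.514 Mbps × 6780 s × 1.10 = 93329.4 Mb
sports highlight package: 16.364 Mbps × 538 s × 1.10 = 9684.2 Mb
TV episode: 3.264 Mbps × 3060 s × 1.10 = 10986.6 Mb
time-lapse clip: 60.064 Mbps × 300 s × 1.10 = 19821.1 Mb
short film: 12.764 Mbps × 1220 s × 1.10 = 17129.3 Mb
tutorial video: 3.894 Mbps × 1020 s × 1.10 = 4369.1 Mb
Total: 155319.7 Mb = 19415.0 MB.
= 18.08 GiB.

18.1 GiB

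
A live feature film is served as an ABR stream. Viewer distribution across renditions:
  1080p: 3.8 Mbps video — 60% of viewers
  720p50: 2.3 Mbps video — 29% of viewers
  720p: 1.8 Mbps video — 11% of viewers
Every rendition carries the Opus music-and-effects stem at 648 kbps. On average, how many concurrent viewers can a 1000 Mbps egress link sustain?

Audio: 648 kbps = 0.648 Mbps.
Average per-viewer bitrate: 0.60×4.448 + 0.29×2.948 + 0.11×2.448 = 3.793 Mbps.
1000 Mbps = 1,000 Mbps; 1,000 / 3.793 = 263.64 → 263.

263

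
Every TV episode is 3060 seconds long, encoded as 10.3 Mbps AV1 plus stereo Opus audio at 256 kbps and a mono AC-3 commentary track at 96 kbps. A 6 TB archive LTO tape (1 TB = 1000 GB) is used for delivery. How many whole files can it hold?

Audio total: 256 + 96 = 352 kbps = 0.352 Mbps.
Total bitrate: 10.652 Mbps.
Per item: 10.652 Mbps × 3060 s = 32,595 Mb = 4,074 MB.
Capacity: 6 TB = 48,000,000 Mb; 1472.61 items → 1472 complete.

1472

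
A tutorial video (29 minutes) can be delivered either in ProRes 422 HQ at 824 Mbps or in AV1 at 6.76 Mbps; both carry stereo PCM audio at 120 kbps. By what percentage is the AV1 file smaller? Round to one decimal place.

29 min = 1740 s
Audio: 120 kbps = 0.120 Mbps.
ProRes 422 HQ: 824.120 Mbps × 1740 s = 1433968.8 Mb = 179.246 GB.
AV1: 6.880 Mbps × 1740 s = 11971.2 Mb = 1.496 GB.
Reduction: (1 − 1.496/179.246) × 100 = 99.17%.

99.2%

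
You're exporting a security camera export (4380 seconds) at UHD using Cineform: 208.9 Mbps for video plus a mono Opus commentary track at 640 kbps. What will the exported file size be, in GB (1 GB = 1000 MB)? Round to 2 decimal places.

Audio: 640 kbps = 0.640 Mbps.
Total bitrate: 208.9 + 0.640 = 209.540 Mbps.
Stream data: 209.540 Mbps × 4380 s = 917785.2 Mb.
917,785 Mb ÷ 8 = 114,723 MB → 114.7 GB.

114.72 GB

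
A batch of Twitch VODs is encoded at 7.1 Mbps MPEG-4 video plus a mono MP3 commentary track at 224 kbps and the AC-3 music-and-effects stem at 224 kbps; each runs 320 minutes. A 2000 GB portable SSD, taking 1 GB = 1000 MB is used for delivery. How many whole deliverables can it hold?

320 min = 19200 s
Audio total: 224 + 224 = 448 kbps = 0.448 Mbps.
Total bitrate: 7.548 Mbps.
Per item: 7.548 Mbps × 19200 s = 144,922 Mb = 18,115 MB.
Capacity: 2000 GB = 16,000,000 Mb; 110.40 items → 110 complete.

110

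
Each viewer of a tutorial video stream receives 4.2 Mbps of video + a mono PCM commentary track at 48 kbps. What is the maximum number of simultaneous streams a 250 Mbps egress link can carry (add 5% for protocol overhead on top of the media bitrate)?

56

Audio: 48 kbps = 0.048 Mbps.
Per-viewer media rate: 4.248 Mbps.
On the wire with 5% overhead: 4.460 Mbps.
250 Mbps = 250.0 Mbps; 250.0 / 4.460 = 56.05 → 56 viewers.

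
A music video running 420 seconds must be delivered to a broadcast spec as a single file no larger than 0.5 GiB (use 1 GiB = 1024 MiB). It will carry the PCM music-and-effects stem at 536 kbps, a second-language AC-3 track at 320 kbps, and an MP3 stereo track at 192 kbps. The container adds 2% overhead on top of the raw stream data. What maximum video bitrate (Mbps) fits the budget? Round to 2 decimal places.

8.98 Mbps

Budget: 0.5 GiB = 4295.0 Mb.
Stream payload after overhead: 4295.0 / 1.02 = 4210.8 Mb.
Total bitrate budget: 4210.8 Mb / 420 s = 10.026 Mbps.
Audio total: 536 + 320 + 192 = 1048 kbps = 1.048 Mbps.
Video: 10.026 − 1.048 = 8.978 Mbps.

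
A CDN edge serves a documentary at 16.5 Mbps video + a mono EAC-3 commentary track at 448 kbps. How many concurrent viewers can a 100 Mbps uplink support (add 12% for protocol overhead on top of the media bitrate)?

5

Audio: 448 kbps = 0.448 Mbps.
Per-viewer media rate: 16.948 Mbps.
On the wire with 12% overhead: 18.982 Mbps.
100 Mbps = 100.0 Mbps; 100.0 / 18.982 = 5.27 → 5 viewers.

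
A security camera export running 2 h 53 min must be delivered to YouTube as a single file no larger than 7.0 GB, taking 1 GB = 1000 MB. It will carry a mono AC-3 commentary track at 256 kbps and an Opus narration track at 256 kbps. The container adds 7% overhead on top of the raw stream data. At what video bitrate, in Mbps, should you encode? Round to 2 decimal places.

4.53 Mbps

Budget: 7.0 GB = 56000.0 Mb.
Stream payload after overhead: 56000.0 / 1.07 = 52336.4 Mb.
2 h 53 min = 173 min = 10380 s
Total bitrate budget: 52336.4 Mb / 10380 s = 5.042 Mbps.
Audio total: 256 + 256 = 512 kbps = 0.512 Mbps.
Video: 5.042 − 0.512 = 4.530 Mbps.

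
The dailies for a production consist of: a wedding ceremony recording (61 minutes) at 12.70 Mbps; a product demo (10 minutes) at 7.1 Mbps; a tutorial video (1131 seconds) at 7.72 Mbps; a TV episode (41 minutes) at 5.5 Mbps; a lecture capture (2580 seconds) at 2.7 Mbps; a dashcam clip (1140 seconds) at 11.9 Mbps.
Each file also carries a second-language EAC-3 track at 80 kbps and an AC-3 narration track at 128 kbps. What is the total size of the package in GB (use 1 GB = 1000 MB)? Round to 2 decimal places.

11.99 GB

Audio total: 80 + 128 = 208 kbps = 0.208 Mbps.
wedding ceremony recording: 12.908 Mbps × 3660 s = 47243.3 Mb
product demo: 7.308 Mbps × 600 s = 4384.8 Mb
tutorial video: 7.928 Mbps × 1131 s = 8966.6 Mb
TV episode: 5.708 Mbps × 2460 s = 14041.7 Mb
lecture capture: 2.908 Mbps × 2580 s = 7502.6 Mb
dashcam clip: 12.108 Mbps × 1140 s = 13803.1 Mb
Total: 95942.1 Mb = 11992.8 MB.
= 11.99 GB.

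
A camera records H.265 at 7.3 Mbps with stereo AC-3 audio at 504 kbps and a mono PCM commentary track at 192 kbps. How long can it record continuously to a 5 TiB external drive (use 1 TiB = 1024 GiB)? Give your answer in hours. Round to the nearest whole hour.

1528 hours

Audio total: 504 + 192 = 696 kbps = 0.696 Mbps.
Total bitrate: 7.3 + 0.696 = 7.996 Mbps.
Capacity: 5 TiB = 43,980,465 Mb.
Recording time: 43,980,465 / 7.996 = 5,500,308 s ≈ 1,528 hours.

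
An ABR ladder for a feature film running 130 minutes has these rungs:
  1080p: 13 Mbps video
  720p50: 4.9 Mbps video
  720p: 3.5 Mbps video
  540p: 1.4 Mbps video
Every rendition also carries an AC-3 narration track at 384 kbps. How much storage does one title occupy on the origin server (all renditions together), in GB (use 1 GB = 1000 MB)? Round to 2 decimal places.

130 min = 7800 s
Audio: 384 kbps = 0.384 Mbps.
Sum of rendition bitrates: (13+0.384) + (4.9+0.384) + (3.5+0.384) + (1.4+0.384) = 24.336 Mbps.
× 7800 s = 189,821 Mb = 23,728 MB = 23.73 GB.

23.73 GB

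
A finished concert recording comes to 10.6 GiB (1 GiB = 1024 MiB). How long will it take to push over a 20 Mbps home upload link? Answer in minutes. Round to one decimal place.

File: 10.6 GiB = 91053.3 Mb.
At 20 Mbps: 91053.3 / 20 = 4552.7 s ≈ 75.9 minutes.

75.9 minutes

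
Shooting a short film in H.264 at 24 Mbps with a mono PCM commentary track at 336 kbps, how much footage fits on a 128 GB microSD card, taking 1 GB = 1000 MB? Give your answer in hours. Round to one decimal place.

11.7 hours

Audio: 336 kbps = 0.336 Mbps.
Total bitrate: 24 + 0.336 = 24.336 Mbps.
Capacity: 128 GB = 1,024,000 Mb.
Recording time: 1,024,000 / 24.336 = 42,078 s ≈ 11.7 hours.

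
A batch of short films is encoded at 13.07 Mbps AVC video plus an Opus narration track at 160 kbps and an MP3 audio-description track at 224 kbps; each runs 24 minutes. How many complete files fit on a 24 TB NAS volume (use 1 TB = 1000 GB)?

24 min = 1440 s
Audio total: 160 + 224 = 384 kbps = 0.384 Mbps.
Total bitrate: 13.454 Mbps.
Per item: 13.454 Mbps × 1440 s = 19,374 Mb = 2,422 MB.
Capacity: 24 TB = 192,000,000 Mb; 9910.31 items → 9910 complete.

9910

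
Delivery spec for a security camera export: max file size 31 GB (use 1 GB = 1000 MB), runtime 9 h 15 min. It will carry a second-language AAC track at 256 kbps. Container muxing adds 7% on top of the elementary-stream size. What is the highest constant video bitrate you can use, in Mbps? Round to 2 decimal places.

Budget: 31 GB = 248000.0 Mb.
Stream payload after overhead: 248000.0 / 1.07 = 231775.7 Mb.
9 h 15 min = 555 min = 33300 s
Total bitrate budget: 231775.7 Mb / 33300 s = 6.960 Mbps.
Audio: 256 kbps = 0.256 Mbps.
Video: 6.960 − 0.256 = 6.704 Mbps.

6.70 Mbps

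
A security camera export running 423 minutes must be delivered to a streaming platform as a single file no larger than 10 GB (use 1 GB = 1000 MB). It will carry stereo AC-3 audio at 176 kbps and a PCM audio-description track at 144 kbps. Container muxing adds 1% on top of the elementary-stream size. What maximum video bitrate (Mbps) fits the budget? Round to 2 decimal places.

Budget: 10 GB = 80000.0 Mb.
Stream payload after overhead: 80000.0 / 1.01 = 79207.9 Mb.
423 min = 25380 s
Total bitrate budget: 79207.9 Mb / 25380 s = 3.121 Mbps.
Audio total: 176 + 144 = 320 kbps = 0.320 Mbps.
Video: 3.121 − 0.320 = 2.801 Mbps.

2.80 Mbps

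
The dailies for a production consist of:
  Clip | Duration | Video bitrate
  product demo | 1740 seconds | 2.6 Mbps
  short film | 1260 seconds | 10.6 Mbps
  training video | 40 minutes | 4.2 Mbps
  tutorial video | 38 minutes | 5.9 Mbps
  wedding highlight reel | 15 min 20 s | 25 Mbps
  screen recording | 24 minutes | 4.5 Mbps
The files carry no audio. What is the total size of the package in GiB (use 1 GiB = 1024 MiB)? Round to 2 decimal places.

product demo: 2.600 Mbps × 1740 s = 4524.0 Mb
short film: 10.600 Mbps × 1260 s = 13356.0 Mb
training video: 4.200 Mbps × 2400 s = 10080.0 Mb
tutorial video: 5.900 Mbps × 2280 s = 13452.0 Mb
wedding highlight reel: 25.000 Mbps × 920 s = 23000.0 Mb
screen recording: 4.500 Mbps × 1440 s = 6480.0 Mb
Total: 70892.0 Mb = 8861.5 MB.
= 8.253 GiB.

8.25 GiB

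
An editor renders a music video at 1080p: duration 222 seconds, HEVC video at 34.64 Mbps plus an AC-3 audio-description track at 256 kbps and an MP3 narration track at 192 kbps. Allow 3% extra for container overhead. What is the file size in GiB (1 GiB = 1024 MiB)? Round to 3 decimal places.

Audio total: 256 + 192 = 448 kbps = 0.448 Mbps.
Total bitrate: 34.64 + 0.448 = 35.088 Mbps.
Stream data: 35.088 Mbps × 222 s = 7789.5 Mb.
With 3% container overhead: ×1.03.
8,023 Mb = 1,002,902,760 bytes ÷ 1,073,741,824 = 0.934 GiB.

0.934 GiB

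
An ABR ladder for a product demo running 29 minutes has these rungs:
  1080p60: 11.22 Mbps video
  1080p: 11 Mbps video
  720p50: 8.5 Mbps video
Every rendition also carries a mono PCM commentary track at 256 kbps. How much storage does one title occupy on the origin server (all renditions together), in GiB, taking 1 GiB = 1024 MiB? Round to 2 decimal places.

6.38 GiB

29 min = 1740 s
Audio: 256 kbps = 0.256 Mbps.
Sum of rendition bitrates: (11.22+0.256) + (11+0.256) + (8.5+0.256) = 31.488 Mbps.
× 1740 s = 54,789 Mb = 6,849 MB = 6.378 GiB.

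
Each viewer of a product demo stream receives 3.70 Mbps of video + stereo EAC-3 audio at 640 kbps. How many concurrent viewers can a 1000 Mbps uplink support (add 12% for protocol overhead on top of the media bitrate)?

205

Audio: 640 kbps = 0.640 Mbps.
Per-viewer media rate: 4.340 Mbps.
On the wire with 12% overhead: 4.861 Mbps.
1000 Mbps = 1,000 Mbps; 1,000 / 4.861 = 205.73 → 205 viewers.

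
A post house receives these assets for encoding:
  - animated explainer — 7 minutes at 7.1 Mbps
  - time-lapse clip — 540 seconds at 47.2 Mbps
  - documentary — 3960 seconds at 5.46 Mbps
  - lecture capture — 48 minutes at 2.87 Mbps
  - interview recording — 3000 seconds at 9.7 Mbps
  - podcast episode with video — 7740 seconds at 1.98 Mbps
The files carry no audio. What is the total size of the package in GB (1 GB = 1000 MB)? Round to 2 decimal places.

animated explainer: 7.100 Mbps × 420 s = 2982.0 Mb
time-lapse clip: 47.200 Mbps × 540 s = 25488.0 Mb
documentary: 5.460 Mbps × 3960 s = 21621.6 Mb
lecture capture: 2.870 Mbps × 2880 s = 8265.6 Mb
interview recording: 9.700 Mbps × 3000 s = 29100.0 Mb
podcast episode with video: 1.980 Mbps × 7740 s = 15325.2 Mb
Total: 102782.4 Mb = 12847.8 MB.
= 12.85 GB.

12.85 GB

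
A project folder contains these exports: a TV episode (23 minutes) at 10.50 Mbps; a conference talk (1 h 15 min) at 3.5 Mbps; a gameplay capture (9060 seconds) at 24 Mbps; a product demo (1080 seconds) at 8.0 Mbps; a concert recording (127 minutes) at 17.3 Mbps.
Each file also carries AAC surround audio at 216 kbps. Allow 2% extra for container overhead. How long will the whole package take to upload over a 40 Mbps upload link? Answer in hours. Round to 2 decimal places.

Audio: 216 kbps = 0.216 Mbps.
TV episode: 10.716 Mbps × 1380 s × 1.02 = 15083.8 Mb
conference talk: 3.716 Mbps × 4500 s × 1.02 = 17056.4 Mb
gameplay capture: 24.216 Mbps × 9060 s × 1.02 = 223784.9 Mb
product demo: 8.216 Mbps × 1080 s × 1.02 = 9050.7 Mb
concert recording: 17.516 Mbps × 7620 s × 1.02 = 136141.4 Mb
Total: 401117.3 Mb = 50139.7 MB.
At 40 Mbps: 401117.3 / 40 = 10028 s ≈ 2.79 hours.

2.79 hours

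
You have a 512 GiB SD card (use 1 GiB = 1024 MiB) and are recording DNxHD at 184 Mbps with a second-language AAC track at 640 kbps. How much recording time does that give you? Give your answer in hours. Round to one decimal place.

Audio: 640 kbps = 0.640 Mbps.
Total bitrate: 184 + 0.640 = 184.640 Mbps.
Capacity: 512 GiB = 4,398,047 Mb.
Recording time: 4,398,047 / 184.640 = 23,820 s ≈ 6.62 hours.

6.6 hours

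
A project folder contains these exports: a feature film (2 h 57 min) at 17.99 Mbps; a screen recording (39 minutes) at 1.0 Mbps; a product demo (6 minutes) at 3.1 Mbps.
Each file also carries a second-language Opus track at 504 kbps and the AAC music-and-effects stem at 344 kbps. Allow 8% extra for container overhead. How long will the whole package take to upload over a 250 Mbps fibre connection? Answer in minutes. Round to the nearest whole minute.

Audio total: 504 + 344 = 848 kbps = 0.848 Mbps.
feature film: 18.838 Mbps × 10620 s × 1.08 = 216064.3 Mb
screen recording: 1.848 Mbps × 2340 s × 1.08 = 4670.3 Mb
product demo: 3.948 Mbps × 360 s × 1.08 = 1535.0 Mb
Total: 222269.6 Mb = 27783.7 MB.
At 250 Mbps: 222269.6 / 250 = 889 s ≈ 14.8 minutes.

15 minutes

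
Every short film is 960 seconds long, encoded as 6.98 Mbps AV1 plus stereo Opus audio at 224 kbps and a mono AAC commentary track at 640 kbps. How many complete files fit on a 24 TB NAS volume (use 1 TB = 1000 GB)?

25497

Audio total: 224 + 640 = 864 kbps = 0.864 Mbps.
Total bitrate: 7.844 Mbps.
Per item: 7.844 Mbps × 960 s = 7,530 Mb = 941.3 MB.
Capacity: 24 TB = 192,000,000 Mb; 25497.20 items → 25497 complete.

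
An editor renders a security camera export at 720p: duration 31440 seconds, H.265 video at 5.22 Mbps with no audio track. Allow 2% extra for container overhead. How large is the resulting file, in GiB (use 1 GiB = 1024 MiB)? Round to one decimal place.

19.5 GiB

Total bitrate: 5.22 Mbps.
Stream data: 5.220 Mbps × 31440 s = 164116.8 Mb.
With 2% container overhead: ×1.02.
167,399 Mb = 20,924,892,000 bytes ÷ 1,073,741,824 = 19.49 GiB.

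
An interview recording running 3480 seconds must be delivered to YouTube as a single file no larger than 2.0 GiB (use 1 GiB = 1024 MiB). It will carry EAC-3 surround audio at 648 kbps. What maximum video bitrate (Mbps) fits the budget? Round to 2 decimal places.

4.29 Mbps

Budget: 2.0 GiB = 17179.9 Mb.
Total bitrate budget: 17179.9 Mb / 3480 s = 4.937 Mbps.
Audio: 648 kbps = 0.648 Mbps.
Video: 4.937 − 0.648 = 4.289 Mbps.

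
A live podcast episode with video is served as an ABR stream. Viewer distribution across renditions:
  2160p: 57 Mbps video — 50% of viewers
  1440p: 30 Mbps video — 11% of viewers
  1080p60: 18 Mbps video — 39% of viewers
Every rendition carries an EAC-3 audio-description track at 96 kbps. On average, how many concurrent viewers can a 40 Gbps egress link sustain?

1027

Audio: 96 kbps = 0.096 Mbps.
Average per-viewer bitrate: 0.50×57.096 + 0.11×30.096 + 0.39×18.096 = 38.916 Mbps.
40 Gbps = 40,000 Mbps; 40,000 / 38.916 = 1027.85 → 1027.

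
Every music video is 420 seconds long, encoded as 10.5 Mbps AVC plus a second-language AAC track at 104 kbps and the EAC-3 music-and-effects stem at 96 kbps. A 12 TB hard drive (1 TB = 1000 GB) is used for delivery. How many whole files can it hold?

Audio total: 104 + 96 = 200 kbps = 0.200 Mbps.
Total bitrate: 10.700 Mbps.
Per item: 10.700 Mbps × 420 s = 4,494 Mb = 561.8 MB.
Capacity: 12 TB = 96,000,000 Mb; 21361.82 items → 21361 complete.

21361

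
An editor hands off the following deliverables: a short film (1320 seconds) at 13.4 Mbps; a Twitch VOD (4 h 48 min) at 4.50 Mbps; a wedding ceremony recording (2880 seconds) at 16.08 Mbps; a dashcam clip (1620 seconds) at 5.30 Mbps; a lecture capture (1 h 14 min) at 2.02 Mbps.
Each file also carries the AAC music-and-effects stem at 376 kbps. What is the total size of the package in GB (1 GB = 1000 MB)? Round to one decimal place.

21.2 GB

Audio: 376 kbps = 0.376 Mbps.
short film: 13.776 Mbps × 1320 s = 18184.3 Mb
Twitch VOD: 4.876 Mbps × 17280 s = 84257.3 Mb
wedding ceremony recording: 16.456 Mbps × 2880 s = 47393.3 Mb
dashcam clip: 5.676 Mbps × 1620 s = 9195.1 Mb
lecture capture: 2.396 Mbps × 4440 s = 10638.2 Mb
Total: 169668.2 Mb = 21208.5 MB.
= 21.21 GB.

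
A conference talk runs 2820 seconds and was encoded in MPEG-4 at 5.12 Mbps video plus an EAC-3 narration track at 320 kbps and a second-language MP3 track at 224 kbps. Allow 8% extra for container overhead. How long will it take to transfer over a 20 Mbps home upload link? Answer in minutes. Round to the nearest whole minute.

14 minutes

Audio total: 320 + 224 = 544 kbps = 0.544 Mbps.
Total bitrate: 5.664 Mbps.
File: 5.664 Mbps × 2820 s = 15972.5 Mb.
With 8% container overhead: ×1.08. → 17250.3 Mb.
At 20 Mbps: 17250.3 / 20 = 862.5 s ≈ 14.4 minutes.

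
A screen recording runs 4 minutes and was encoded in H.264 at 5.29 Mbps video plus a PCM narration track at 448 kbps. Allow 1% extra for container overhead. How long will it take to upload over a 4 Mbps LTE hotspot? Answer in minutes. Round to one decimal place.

5.8 minutes

4 min = 240 s
Audio: 448 kbps = 0.448 Mbps.
Total bitrate: 5.738 Mbps.
File: 5.738 Mbps × 240 s = 1377.1 Mb.
With 1% container overhead: ×1.01. → 1390.9 Mb.
At 4 Mbps: 1390.9 / 4 = 347.7 s ≈ 5.8 minutes.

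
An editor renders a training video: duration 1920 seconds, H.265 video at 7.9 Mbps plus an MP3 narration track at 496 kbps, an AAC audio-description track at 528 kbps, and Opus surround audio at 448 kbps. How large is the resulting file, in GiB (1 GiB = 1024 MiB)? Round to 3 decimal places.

2.095 GiB

Audio total: 496 + 528 + 448 = 1472 kbps = 1.472 Mbps.
Total bitrate: 7.9 + 1.472 = 9.372 Mbps.
Stream data: 9.372 Mbps × 1920 s = 17994.2 Mb.
17,994 Mb = 2,249,280,000 bytes ÷ 1,073,741,824 = 2.095 GiB.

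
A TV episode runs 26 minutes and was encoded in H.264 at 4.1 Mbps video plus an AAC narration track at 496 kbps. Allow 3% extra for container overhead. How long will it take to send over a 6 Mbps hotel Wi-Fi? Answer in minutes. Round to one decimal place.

20.5 minutes

26 min = 1560 s
Audio: 496 kbps = 0.496 Mbps.
Total bitrate: 4.596 Mbps.
File: 4.596 Mbps × 1560 s = 7169.8 Mb.
With 3% container overhead: ×1.03. → 7384.9 Mb.
At 6 Mbps: 7384.9 / 6 = 1230.8 s ≈ 20.5 minutes.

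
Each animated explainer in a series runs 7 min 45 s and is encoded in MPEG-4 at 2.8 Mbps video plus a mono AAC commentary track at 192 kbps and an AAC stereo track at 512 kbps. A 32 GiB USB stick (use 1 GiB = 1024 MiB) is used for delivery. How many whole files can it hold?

7 min 45 s = 465 s
Audio total: 192 + 512 = 704 kbps = 0.704 Mbps.
Total bitrate: 3.504 Mbps.
Per item: 3.504 Mbps × 465 s = 1,629 Mb = 203.7 MB.
Capacity: 32 GiB = 274,878 Mb; 168.70 items → 168 complete.

168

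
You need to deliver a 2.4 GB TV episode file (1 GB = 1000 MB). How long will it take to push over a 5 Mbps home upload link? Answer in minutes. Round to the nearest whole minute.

File: 2.4 GB = 19200.0 Mb.
At 5 Mbps: 19200.0 / 5 = 3840.0 s ≈ 64 minutes.

64 minutes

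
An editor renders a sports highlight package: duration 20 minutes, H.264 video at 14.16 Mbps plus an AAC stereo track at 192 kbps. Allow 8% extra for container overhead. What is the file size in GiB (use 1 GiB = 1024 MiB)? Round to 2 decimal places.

20 min = 1200 s
Audio: 192 kbps = 0.192 Mbps.
Total bitrate: 14.16 + 0.192 = 14.352 Mbps.
Stream data: 14.352 Mbps × 1200 s = 17222.4 Mb.
With 8% container overhead: ×1.08.
18,600 Mb = 2,325,024,000 bytes ÷ 1,073,741,824 = 2.165 GiB.

2.17 GiB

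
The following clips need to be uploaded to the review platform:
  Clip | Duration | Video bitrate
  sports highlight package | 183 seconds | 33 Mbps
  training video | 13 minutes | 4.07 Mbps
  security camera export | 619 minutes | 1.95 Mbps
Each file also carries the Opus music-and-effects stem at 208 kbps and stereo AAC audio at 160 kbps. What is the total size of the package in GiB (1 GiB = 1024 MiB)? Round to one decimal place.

11.1 GiB

Audio total: 208 + 160 = 368 kbps = 0.368 Mbps.
sports highlight package: 33.368 Mbps × 183 s = 6106.3 Mb
training video: 4.438 Mbps × 780 s = 3461.6 Mb
security camera export: 2.318 Mbps × 37140 s = 86090.5 Mb
Total: 95658.5 Mb = 11957.3 MB.
= 11.14 GiB.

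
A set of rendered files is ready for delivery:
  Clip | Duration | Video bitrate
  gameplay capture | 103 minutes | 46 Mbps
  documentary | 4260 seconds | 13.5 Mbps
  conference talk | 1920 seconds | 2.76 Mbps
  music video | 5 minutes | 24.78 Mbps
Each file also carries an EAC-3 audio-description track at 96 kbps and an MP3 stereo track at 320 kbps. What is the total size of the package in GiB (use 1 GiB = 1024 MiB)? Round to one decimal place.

41.9 GiB

Audio total: 96 + 320 = 416 kbps = 0.416 Mbps.
gameplay capture: 46.416 Mbps × 6180 s = 286850.9 Mb
documentary: 13.916 Mbps × 4260 s = 59282.2 Mb
conference talk: 3.176 Mbps × 1920 s = 6097.9 Mb
music video: 25.196 Mbps × 300 s = 7558.8 Mb
Total: 359789.8 Mb = 44973.7 MB.
= 41.89 GiB.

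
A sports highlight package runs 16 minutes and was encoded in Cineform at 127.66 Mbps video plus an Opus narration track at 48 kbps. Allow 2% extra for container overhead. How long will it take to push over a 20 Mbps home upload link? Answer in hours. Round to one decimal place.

16 min = 960 s
Audio: 48 kbps = 0.048 Mbps.
Total bitrate: 127.708 Mbps.
File: 127.708 Mbps × 960 s = 122599.7 Mb.
With 2% container overhead: ×1.02. → 125051.7 Mb.
At 20 Mbps: 125051.7 / 20 = 6252.6 s ≈ 1.74 hours.

1.7 hours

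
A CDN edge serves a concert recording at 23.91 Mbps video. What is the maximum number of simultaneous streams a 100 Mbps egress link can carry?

4

100 Mbps = 100.0 Mbps; 100.0 / 23.910 = 4.18 → 4 viewers.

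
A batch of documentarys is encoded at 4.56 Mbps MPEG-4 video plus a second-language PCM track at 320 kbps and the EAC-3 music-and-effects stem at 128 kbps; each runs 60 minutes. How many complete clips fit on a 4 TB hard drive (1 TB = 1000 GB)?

1774

60 min = 3600 s
Audio total: 320 + 128 = 448 kbps = 0.448 Mbps.
Total bitrate: 5.008 Mbps.
Per item: 5.008 Mbps × 3600 s = 18,029 Mb = 2,254 MB.
Capacity: 4 TB = 32,000,000 Mb; 1774.94 items → 1774 complete.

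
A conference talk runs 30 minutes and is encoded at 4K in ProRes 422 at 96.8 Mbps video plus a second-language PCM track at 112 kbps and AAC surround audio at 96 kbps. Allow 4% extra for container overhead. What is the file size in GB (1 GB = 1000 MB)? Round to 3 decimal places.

22.700 GB

30 min = 1800 s
Audio total: 112 + 96 = 208 kbps = 0.208 Mbps.
Total bitrate: 96.8 + 0.208 = 97.008 Mbps.
Stream data: 97.008 Mbps × 1800 s = 174614.4 Mb.
With 4% container overhead: ×1.04.
181,599 Mb ÷ 8 = 22,700 MB → 22.70 GB.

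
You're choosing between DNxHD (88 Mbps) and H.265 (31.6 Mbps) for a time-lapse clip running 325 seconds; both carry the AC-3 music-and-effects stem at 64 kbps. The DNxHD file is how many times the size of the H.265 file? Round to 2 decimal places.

2.78

Audio: 64 kbps = 0.064 Mbps.
DNxHD: 88.064 Mbps × 325 s = 28620.8 Mb = 3.332 GiB.
H.265: 31.664 Mbps × 325 s = 10290.8 Mb = 1.198 GiB.
Ratio: 3.332 / 1.198 = 2.781.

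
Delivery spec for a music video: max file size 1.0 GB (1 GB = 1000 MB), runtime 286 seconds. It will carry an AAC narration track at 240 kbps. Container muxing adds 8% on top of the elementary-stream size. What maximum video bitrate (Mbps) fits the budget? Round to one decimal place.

Budget: 1.0 GB = 8000.0 Mb.
Stream payload after overhead: 8000.0 / 1.08 = 7407.4 Mb.
Total bitrate budget: 7407.4 Mb / 286 s = 25.900 Mbps.
Audio: 240 kbps = 0.240 Mbps.
Video: 25.900 − 0.240 = 25.660 Mbps.

25.7 Mbps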